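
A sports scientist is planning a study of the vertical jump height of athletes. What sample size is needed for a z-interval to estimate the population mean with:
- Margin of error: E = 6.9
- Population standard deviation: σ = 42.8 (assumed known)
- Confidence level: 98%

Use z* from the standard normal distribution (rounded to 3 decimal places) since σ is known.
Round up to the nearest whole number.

Using z* since population σ is known (z-interval formula).

For 98% confidence, z* = 2.326 (from standard normal table)

Sample size formula for z-interval: n = (z*σ/E)²

n = (2.326 × 42.8 / 6.9)²
  = (14.427942)²
  = 208.1655

Round up to the nearest whole number: n = 209

209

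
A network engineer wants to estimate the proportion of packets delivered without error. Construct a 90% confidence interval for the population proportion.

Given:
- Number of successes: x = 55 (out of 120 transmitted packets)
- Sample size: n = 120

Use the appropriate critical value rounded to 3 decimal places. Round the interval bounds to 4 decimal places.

Sample proportion: p̂ = 55/120 = 0.458333

Check conditions for normal approximation:
  np̂ = 55 ≥ 10 ✓
  n(1-p̂) = 65 ≥ 10 ✓

The sample is large enough, so use a z-interval (normal approximation) for the proportion.

For 90% confidence, z* = 1.645 (from standard normal table)

Standard error: SE = √(p̂(1-p̂)/n) = √(0.458333×0.541667/120) = 0.04548479

Margin of error: E = z* × SE = 1.645 × 0.04548479 = 0.074822

Z-interval: p̂ ± E = 0.458333 ± 0.074822 = (0.383511, 0.533156)

Rounded to 4 decimal places:

(0.3835, 0.5332)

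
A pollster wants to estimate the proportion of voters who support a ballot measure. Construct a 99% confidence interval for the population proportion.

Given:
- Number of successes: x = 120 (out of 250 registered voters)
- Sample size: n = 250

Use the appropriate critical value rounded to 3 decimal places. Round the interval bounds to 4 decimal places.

Sample proportion: p̂ = 120/250 = 0.480000

Check conditions for normal approximation:
  np̂ = 120 ≥ 10 ✓
  n(1-p̂) = 130 ≥ 10 ✓

The sample is large enough, so use a z-interval (normal approximation) for the proportion.

For 99% confidence, z* = 2.576 (from standard normal table)

Standard error: SE = √(p̂(1-p̂)/n) = √(0.480000×0.520000/250) = 0.03159747

Margin of error: E = z* × SE = 2.576 × 0.03159747 = 0.081395

Z-interval: p̂ ± E = 0.480000 ± 0.081395 = (0.398605, 0.561395)

Rounded to 4 decimal places:

(0.3986, 0.5614)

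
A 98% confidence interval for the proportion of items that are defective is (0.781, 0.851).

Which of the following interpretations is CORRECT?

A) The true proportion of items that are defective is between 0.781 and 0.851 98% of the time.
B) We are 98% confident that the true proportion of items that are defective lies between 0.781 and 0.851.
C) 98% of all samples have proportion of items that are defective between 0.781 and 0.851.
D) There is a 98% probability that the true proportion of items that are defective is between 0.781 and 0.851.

A confidence interval represents our confidence in the procedure, not a probability statement about the parameter.

Key concept: If we repeated this sampling process many times and computed a 98% CI each time, about 98% of those intervals would contain the true population parameter.

For this specific interval (0.781, 0.851):
- Midpoint (point estimate): 0.816
- Margin of error: 0.035

The correct interpretation is the one stating confidence that the true parameter lies in the interval — option B.

B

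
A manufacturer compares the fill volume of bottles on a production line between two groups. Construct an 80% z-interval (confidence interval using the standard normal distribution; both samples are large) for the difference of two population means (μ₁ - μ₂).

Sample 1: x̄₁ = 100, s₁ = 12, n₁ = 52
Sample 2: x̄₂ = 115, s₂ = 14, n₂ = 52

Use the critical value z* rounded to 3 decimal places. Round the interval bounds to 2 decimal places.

Both samples are large (n₁ = 52 ≥ 30, n₂ = 52 ≥ 30), so a z-interval for the difference of means applies.

Point estimate: x̄₁ - x̄₂ = 100 - 115 = -15

Standard error: SE = √(s₁²/n₁ + s₂²/n₂)
= √(12²/52 + 14²/52)
= √(2.769231 + 3.769231)
= 2.557042

For 80% confidence, z* = 1.282 (from standard normal table)
Margin of error: E = z* × SE = 1.282 × 2.557042 = 3.2781

Z-interval: (x̄₁ - x̄₂) ± E = -15 ± 3.2781 = (-18.2781, -11.7219)

Rounded to 2 decimal places:

(-18.28, -11.72)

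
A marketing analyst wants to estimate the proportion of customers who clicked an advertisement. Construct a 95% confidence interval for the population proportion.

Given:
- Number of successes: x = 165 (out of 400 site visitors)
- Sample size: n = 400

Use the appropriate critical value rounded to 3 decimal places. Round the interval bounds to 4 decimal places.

Sample proportion: p̂ = 165/400 = 0.412500

Check conditions for normal approximation:
  np̂ = 165 ≥ 10 ✓
  n(1-p̂) = 235 ≥ 10 ✓

The sample is large enough, so use a z-interval (normal approximation) for the proportion.

For 95% confidence, z* = 1.96 (from standard normal table)

Standard error: SE = √(p̂(1-p̂)/n) = √(0.412500×0.587500/400) = 0.02461421

Margin of error: E = z* × SE = 1.96 × 0.02461421 = 0.048244

Z-interval: p̂ ± E = 0.412500 ± 0.048244 = (0.364256, 0.460744)

Rounded to 4 decimal places:

(0.3643, 0.4607)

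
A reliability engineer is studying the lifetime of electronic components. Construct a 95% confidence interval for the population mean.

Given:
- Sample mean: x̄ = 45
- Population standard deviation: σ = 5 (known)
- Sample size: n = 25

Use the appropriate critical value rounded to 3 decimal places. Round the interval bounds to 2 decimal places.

The population standard deviation σ is known, so use a z-interval (standard normal critical value).

For 95% confidence, z* = 1.96 (from standard normal table)

Standard error: SE = σ/√n = 5/√25 = 1.000000

Margin of error: E = z* × SE = 1.96 × 1.000000 = 1.9600

Z-interval: x̄ ± E = 45 ± 1.9600 = (43.0400, 46.9600)

Rounded to 2 decimal places:

(43.04, 46.96)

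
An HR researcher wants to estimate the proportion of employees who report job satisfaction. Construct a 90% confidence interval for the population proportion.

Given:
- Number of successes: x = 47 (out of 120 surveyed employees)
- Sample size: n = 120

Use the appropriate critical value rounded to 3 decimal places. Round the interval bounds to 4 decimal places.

Sample proportion: p̂ = 47/120 = 0.391667

Check conditions for normal approximation:
  np̂ = 47 ≥ 10 ✓
  n(1-p̂) = 73 ≥ 10 ✓

The sample is large enough, so use a z-interval (normal approximation) for the proportion.

For 90% confidence, z* = 1.645 (from standard normal table)

Standard error: SE = √(p̂(1-p̂)/n) = √(0.391667×0.608333/120) = 0.04455931

Margin of error: E = z* × SE = 1.645 × 0.04455931 = 0.073300

Z-interval: p̂ ± E = 0.391667 ± 0.073300 = (0.318367, 0.464967)

Rounded to 4 decimal places:

(0.3184, 0.4650)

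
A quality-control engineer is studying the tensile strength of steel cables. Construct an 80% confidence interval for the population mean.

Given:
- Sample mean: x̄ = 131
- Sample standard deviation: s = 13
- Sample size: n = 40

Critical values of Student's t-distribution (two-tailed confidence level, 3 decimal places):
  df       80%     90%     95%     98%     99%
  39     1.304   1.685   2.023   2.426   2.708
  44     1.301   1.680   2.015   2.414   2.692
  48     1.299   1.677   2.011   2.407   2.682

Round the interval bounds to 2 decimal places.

The population standard deviation σ is unknown (only the sample standard deviation s is given), so use a t-interval with df = n - 1 = 40 - 1 = 39.

For 80% confidence with df = 39, t* = 1.304 (from t-table)

Standard error: SE = s/√n = 13/√40 = 2.055480

Margin of error: E = t* × SE = 1.304 × 2.055480 = 2.6803

T-interval: x̄ ± E = 131 ± 2.6803 = (128.3197, 133.6803)

Rounded to 2 decimal places:

(128.32, 133.68)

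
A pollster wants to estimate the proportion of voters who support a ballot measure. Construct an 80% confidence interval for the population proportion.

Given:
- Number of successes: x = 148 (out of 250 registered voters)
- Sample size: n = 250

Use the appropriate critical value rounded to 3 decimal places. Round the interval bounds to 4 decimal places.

Sample proportion: p̂ = 148/250 = 0.592000

Check conditions for normal approximation:
  np̂ = 148 ≥ 10 ✓
  n(1-p̂) = 102 ≥ 10 ✓

The sample is large enough, so use a z-interval (normal approximation) for the proportion.

For 80% confidence, z* = 1.282 (from standard normal table)

Standard error: SE = √(p̂(1-p̂)/n) = √(0.592000×0.408000/250) = 0.03108286

Margin of error: E = z* × SE = 1.282 × 0.03108286 = 0.039848

Z-interval: p̂ ± E = 0.592000 ± 0.039848 = (0.552152, 0.631848)

Rounded to 4 decimal places:

(0.5522, 0.6318)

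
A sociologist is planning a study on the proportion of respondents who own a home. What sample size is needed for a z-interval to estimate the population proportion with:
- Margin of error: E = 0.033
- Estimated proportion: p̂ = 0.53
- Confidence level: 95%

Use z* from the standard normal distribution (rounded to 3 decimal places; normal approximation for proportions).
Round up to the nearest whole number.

Using z* for proportion z-interval (normal approximation).

For 95% confidence, z* = 1.96 (from standard normal table)

Sample size formula for proportion z-interval: n = z*²p̂(1-p̂)/E²

n = 1.96² × 0.53 × 0.47 / 0.033²
  = 3.8416 × 0.2491 / 0.001089
  = 878.7351

Round up to the nearest whole number: n = 879

879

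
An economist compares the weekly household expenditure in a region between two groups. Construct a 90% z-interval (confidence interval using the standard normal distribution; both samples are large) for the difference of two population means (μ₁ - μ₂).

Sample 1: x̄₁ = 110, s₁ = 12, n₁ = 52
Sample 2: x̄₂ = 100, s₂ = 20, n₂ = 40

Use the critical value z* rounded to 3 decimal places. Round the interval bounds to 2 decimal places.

Both samples are large (n₁ = 52 ≥ 30, n₂ = 40 ≥ 30), so a z-interval for the difference of means applies.

Point estimate: x̄₁ - x̄₂ = 110 - 100 = 10

Standard error: SE = √(s₁²/n₁ + s₂²/n₂)
= √(12²/52 + 20²/40)
= √(2.769231 + 10.000000)
= 3.573406

For 90% confidence, z* = 1.645 (from standard normal table)
Margin of error: E = z* × SE = 1.645 × 3.573406 = 5.8783

Z-interval: (x̄₁ - x̄₂) ± E = 10 ± 5.8783 = (4.1217, 15.8783)

Rounded to 2 decimal places:

(4.12, 15.88)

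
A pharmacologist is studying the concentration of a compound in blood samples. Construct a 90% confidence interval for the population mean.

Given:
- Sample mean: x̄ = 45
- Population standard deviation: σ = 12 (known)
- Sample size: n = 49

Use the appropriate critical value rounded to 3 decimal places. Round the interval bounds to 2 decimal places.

The population standard deviation σ is known, so use a z-interval (standard normal critical value).

For 90% confidence, z* = 1.645 (from standard normal table)

Standard error: SE = σ/√n = 12/√49 = 1.714286

Margin of error: E = z* × SE = 1.645 × 1.714286 = 2.8200

Z-interval: x̄ ± E = 45 ± 2.8200 = (42.1800, 47.8200)

Rounded to 2 decimal places:

(42.18, 47.82)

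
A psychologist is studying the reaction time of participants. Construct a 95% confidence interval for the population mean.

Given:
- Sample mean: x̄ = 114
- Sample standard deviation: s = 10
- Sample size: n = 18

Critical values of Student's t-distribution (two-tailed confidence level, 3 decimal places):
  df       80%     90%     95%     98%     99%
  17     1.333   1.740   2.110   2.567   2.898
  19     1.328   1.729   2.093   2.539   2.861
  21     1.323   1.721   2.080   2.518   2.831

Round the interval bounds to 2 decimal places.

The population standard deviation σ is unknown (only the sample standard deviation s is given), so use a t-interval with df = n - 1 = 18 - 1 = 17.

For 95% confidence with df = 17, t* = 2.110 (from t-table)

Standard error: SE = s/√n = 10/√18 = 2.357023

Margin of error: E = t* × SE = 2.110 × 2.357023 = 4.9733

T-interval: x̄ ± E = 114 ± 4.9733 = (109.0267, 118.9733)

Rounded to 2 decimal places:

(109.03, 118.97)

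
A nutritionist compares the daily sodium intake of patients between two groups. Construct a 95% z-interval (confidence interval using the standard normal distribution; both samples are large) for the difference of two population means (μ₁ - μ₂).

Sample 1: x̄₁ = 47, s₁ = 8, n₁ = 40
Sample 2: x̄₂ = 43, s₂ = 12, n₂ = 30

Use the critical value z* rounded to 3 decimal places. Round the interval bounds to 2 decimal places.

Both samples are large (n₁ = 40 ≥ 30, n₂ = 30 ≥ 30), so a z-interval for the difference of means applies.

Point estimate: x̄₁ - x̄₂ = 47 - 43 = 4

Standard error: SE = √(s₁²/n₁ + s₂²/n₂)
= √(8²/40 + 12²/30)
= √(1.600000 + 4.800000)
= 2.529822

For 95% confidence, z* = 1.96 (from standard normal table)
Margin of error: E = z* × SE = 1.96 × 2.529822 = 4.9585

Z-interval: (x̄₁ - x̄₂) ± E = 4 ± 4.9585 = (-0.9585, 8.9585)

Rounded to 2 decimal places:

(-0.96, 8.96)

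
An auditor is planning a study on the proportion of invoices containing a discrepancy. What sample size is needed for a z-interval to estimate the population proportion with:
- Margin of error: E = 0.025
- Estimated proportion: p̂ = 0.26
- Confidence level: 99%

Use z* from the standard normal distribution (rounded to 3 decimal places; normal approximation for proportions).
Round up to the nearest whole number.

Using z* for proportion z-interval (normal approximation).

For 99% confidence, z* = 2.576 (from standard normal table)

Sample size formula for proportion z-interval: n = z*²p̂(1-p̂)/E²

n = 2.576² × 0.26 × 0.74 / 0.025²
  = 6.635776 × 0.1924 / 0.000625
  = 2042.7573

Round up to the nearest whole number: n = 2043

2043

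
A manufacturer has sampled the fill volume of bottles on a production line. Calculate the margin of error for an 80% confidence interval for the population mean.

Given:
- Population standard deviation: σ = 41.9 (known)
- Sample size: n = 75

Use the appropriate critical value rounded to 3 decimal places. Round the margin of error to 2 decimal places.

The population standard deviation σ is known, so use the z-interval margin of error formula.

For 80% confidence, z* = 1.282 (from standard normal table)

Margin of error formula for z-interval: E = z* × σ/√n

E = 1.282 × 41.9/√75
  = 1.282 × 4.838195
  = 6.2026

Rounded to 2 decimal places:

6.20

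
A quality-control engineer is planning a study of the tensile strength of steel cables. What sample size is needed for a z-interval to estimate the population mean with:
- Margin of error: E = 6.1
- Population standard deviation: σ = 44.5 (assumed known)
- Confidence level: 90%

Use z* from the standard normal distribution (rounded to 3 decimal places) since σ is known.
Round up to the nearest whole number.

Using z* since population σ is known (z-interval formula).

For 90% confidence, z* = 1.645 (from standard normal table)

Sample size formula for z-interval: n = (z*σ/E)²

n = (1.645 × 44.5 / 6.1)²
  = (12.000410)²
  = 144.0098

Round up to the nearest whole number: n = 145

145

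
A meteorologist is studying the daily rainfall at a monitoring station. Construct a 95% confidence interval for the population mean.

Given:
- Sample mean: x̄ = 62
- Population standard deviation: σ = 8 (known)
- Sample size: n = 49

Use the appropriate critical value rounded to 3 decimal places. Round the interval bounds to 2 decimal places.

The population standard deviation σ is known, so use a z-interval (standard normal critical value).

For 95% confidence, z* = 1.96 (from standard normal table)

Standard error: SE = σ/√n = 8/√49 = 1.142857

Margin of error: E = z* × SE = 1.96 × 1.142857 = 2.2400

Z-interval: x̄ ± E = 62 ± 2.2400 = (59.7600, 64.2400)

Rounded to 2 decimal places:

(59.76, 64.24)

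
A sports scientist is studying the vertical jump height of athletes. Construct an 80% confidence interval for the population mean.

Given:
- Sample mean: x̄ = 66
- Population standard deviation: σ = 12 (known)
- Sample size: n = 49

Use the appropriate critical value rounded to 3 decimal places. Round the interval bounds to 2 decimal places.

The population standard deviation σ is known, so use a z-interval (standard normal critical value).

For 80% confidence, z* = 1.282 (from standard normal table)

Standard error: SE = σ/√n = 12/√49 = 1.714286

Margin of error: E = z* × SE = 1.282 × 1.714286 = 2.1977

Z-interval: x̄ ± E = 66 ± 2.1977 = (63.8023, 68.1977)

Rounded to 2 decimal places:

(63.80, 68.20)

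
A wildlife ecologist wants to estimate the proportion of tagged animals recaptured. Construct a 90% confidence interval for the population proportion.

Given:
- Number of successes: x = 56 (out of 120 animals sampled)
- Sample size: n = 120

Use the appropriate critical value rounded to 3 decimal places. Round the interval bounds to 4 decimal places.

Sample proportion: p̂ = 56/120 = 0.466667

Check conditions for normal approximation:
  np̂ = 56 ≥ 10 ✓
  n(1-p̂) = 64 ≥ 10 ✓

The sample is large enough, so use a z-interval (normal approximation) for the proportion.

For 90% confidence, z* = 1.645 (from standard normal table)

Standard error: SE = √(p̂(1-p̂)/n) = √(0.466667×0.533333/120) = 0.04554200

Margin of error: E = z* × SE = 1.645 × 0.04554200 = 0.074917

Z-interval: p̂ ± E = 0.466667 ± 0.074917 = (0.391750, 0.541583)

Rounded to 4 decimal places:

(0.3918, 0.5416)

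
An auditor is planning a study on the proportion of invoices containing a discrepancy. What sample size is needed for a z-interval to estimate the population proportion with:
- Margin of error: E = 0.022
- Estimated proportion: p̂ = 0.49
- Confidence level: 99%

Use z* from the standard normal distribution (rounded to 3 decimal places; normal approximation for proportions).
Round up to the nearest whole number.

Using z* for proportion z-interval (normal approximation).

For 99% confidence, z* = 2.576 (from standard normal table)

Sample size formula for proportion z-interval: n = z*²p̂(1-p̂)/E²

n = 2.576² × 0.49 × 0.51 / 0.022²
  = 6.635776 × 0.2499 / 0.000484
  = 3426.1992

Round up to the nearest whole number: n = 3427

3427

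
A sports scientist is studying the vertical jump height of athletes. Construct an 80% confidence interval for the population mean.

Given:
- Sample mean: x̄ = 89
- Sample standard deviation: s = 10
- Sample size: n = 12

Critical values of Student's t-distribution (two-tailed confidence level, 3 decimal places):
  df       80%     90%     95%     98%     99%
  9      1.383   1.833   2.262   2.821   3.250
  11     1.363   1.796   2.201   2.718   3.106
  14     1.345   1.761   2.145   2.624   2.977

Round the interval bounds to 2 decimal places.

The population standard deviation σ is unknown (only the sample standard deviation s is given), so use a t-interval with df = n - 1 = 12 - 1 = 11.

For 80% confidence with df = 11, t* = 1.363 (from t-table)

Standard error: SE = s/√n = 10/√12 = 2.886751

Margin of error: E = t* × SE = 1.363 × 2.886751 = 3.9346

T-interval: x̄ ± E = 89 ± 3.9346 = (85.0654, 92.9346)

Rounded to 2 decimal places:

(85.07, 92.93)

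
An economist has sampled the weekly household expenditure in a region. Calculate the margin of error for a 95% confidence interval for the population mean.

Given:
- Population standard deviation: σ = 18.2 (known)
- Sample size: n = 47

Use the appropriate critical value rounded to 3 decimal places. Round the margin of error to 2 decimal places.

The population standard deviation σ is known, so use the z-interval margin of error formula.

For 95% confidence, z* = 1.96 (from standard normal table)

Margin of error formula for z-interval: E = z* × σ/√n

E = 1.96 × 18.2/√47
  = 1.96 × 2.654743
  = 5.2033

Rounded to 2 decimal places:

5.20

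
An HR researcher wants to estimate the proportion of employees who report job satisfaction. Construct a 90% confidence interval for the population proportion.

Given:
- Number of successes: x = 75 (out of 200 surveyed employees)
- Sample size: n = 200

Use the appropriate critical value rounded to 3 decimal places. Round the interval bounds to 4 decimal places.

Sample proportion: p̂ = 75/200 = 0.375000

Check conditions for normal approximation:
  np̂ = 75 ≥ 10 ✓
  n(1-p̂) = 125 ≥ 10 ✓

The sample is large enough, so use a z-interval (normal approximation) for the proportion.

For 90% confidence, z* = 1.645 (from standard normal table)

Standard error: SE = √(p̂(1-p̂)/n) = √(0.375000×0.625000/200) = 0.03423266

Margin of error: E = z* × SE = 1.645 × 0.03423266 = 0.056313

Z-interval: p̂ ± E = 0.375000 ± 0.056313 = (0.318687, 0.431313)

Rounded to 4 decimal places:

(0.3187, 0.4313)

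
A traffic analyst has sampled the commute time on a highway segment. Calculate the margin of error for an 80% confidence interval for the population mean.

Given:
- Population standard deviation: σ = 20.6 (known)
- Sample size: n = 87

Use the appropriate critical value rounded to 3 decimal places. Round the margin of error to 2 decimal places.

The population standard deviation σ is known, so use the z-interval margin of error formula.

For 80% confidence, z* = 1.282 (from standard normal table)

Margin of error formula for z-interval: E = z* × σ/√n

E = 1.282 × 20.6/√87
  = 1.282 × 2.208552
  = 2.8314

Rounded to 2 decimal places:

2.83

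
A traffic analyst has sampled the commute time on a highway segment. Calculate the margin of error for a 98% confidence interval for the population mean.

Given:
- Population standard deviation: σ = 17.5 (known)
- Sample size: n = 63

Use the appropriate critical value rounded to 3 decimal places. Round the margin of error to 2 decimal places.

The population standard deviation σ is known, so use the z-interval margin of error formula.

For 98% confidence, z* = 2.326 (from standard normal table)

Margin of error formula for z-interval: E = z* × σ/√n

E = 2.326 × 17.5/√63
  = 2.326 × 2.204793
  = 5.1283

Rounded to 2 decimal places:

5.13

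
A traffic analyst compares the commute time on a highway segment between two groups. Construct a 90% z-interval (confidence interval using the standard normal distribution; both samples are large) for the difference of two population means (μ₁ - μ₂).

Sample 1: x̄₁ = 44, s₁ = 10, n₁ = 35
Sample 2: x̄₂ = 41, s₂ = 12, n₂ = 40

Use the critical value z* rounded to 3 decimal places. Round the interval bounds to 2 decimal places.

Both samples are large (n₁ = 35 ≥ 30, n₂ = 40 ≥ 30), so a z-interval for the difference of means applies.

Point estimate: x̄₁ - x̄₂ = 44 - 41 = 3

Standard error: SE = √(s₁²/n₁ + s₂²/n₂)
= √(10²/35 + 12²/40)
= √(2.857143 + 3.600000)
= 2.541091

For 90% confidence, z* = 1.645 (from standard normal table)
Margin of error: E = z* × SE = 1.645 × 2.541091 = 4.1801

Z-interval: (x̄₁ - x̄₂) ± E = 3 ± 4.1801 = (-1.1801, 7.1801)

Rounded to 2 decimal places:

(-1.18, 7.18)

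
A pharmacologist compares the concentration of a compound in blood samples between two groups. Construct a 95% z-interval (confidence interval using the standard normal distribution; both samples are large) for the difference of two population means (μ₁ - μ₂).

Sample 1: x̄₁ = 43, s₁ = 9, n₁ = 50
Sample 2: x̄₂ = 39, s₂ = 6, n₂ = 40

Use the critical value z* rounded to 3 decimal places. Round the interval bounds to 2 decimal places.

Both samples are large (n₁ = 50 ≥ 30, n₂ = 40 ≥ 30), so a z-interval for the difference of means applies.

Point estimate: x̄₁ - x̄₂ = 43 - 39 = 4

Standard error: SE = √(s₁²/n₁ + s₂²/n₂)
= √(9²/50 + 6²/40)
= √(1.620000 + 0.900000)
= 1.587451

For 95% confidence, z* = 1.96 (from standard normal table)
Margin of error: E = z* × SE = 1.96 × 1.587451 = 3.1114

Z-interval: (x̄₁ - x̄₂) ± E = 4 ± 3.1114 = (0.8886, 7.1114)

Rounded to 2 decimal places:

(0.89, 7.11)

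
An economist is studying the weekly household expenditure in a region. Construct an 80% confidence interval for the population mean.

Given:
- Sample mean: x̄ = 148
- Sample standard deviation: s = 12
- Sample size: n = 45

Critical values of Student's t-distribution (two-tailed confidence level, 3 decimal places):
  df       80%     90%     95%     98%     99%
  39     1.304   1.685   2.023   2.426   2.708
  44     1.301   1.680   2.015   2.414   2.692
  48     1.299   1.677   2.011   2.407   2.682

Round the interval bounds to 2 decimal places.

The population standard deviation σ is unknown (only the sample standard deviation s is given), so use a t-interval with df = n - 1 = 45 - 1 = 44.

For 80% confidence with df = 44, t* = 1.301 (from t-table)

Standard error: SE = s/√n = 12/√45 = 1.788854

Margin of error: E = t* × SE = 1.301 × 1.788854 = 2.3273

T-interval: x̄ ± E = 148 ± 2.3273 = (145.6727, 150.3273)

Rounded to 2 decimal places:

(145.67, 150.33)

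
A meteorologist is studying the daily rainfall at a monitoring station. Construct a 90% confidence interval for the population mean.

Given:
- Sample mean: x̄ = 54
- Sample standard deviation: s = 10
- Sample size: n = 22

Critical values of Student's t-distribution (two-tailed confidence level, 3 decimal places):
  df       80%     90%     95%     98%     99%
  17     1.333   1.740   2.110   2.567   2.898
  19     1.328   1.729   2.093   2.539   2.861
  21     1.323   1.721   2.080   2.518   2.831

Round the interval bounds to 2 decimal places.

The population standard deviation σ is unknown (only the sample standard deviation s is given), so use a t-interval with df = n - 1 = 22 - 1 = 21.

For 90% confidence with df = 21, t* = 1.721 (from t-table)

Standard error: SE = s/√n = 10/√22 = 2.132007

Margin of error: E = t* × SE = 1.721 × 2.132007 = 3.6692

T-interval: x̄ ± E = 54 ± 3.6692 = (50.3308, 57.6692)

Rounded to 2 decimal places:

(50.33, 57.67)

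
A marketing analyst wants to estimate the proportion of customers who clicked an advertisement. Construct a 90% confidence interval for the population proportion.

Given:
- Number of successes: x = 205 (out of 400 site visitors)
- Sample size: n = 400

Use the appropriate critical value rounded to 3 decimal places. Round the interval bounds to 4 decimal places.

Sample proportion: p̂ = 205/400 = 0.512500

Check conditions for normal approximation:
  np̂ = 205 ≥ 10 ✓
  n(1-p̂) = 195 ≥ 10 ✓

The sample is large enough, so use a z-interval (normal approximation) for the proportion.

For 90% confidence, z* = 1.645 (from standard normal table)

Standard error: SE = √(p̂(1-p̂)/n) = √(0.512500×0.487500/400) = 0.02499219

Margin of error: E = z* × SE = 1.645 × 0.02499219 = 0.041112

Z-interval: p̂ ± E = 0.512500 ± 0.041112 = (0.471388, 0.553612)

Rounded to 4 decimal places:

(0.4714, 0.5536)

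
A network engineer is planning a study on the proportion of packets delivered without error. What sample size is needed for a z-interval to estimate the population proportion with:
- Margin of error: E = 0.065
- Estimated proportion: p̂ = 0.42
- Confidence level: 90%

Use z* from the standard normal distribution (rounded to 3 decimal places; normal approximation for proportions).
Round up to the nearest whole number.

Using z* for proportion z-interval (normal approximation).

For 90% confidence, z* = 1.645 (from standard normal table)

Sample size formula for proportion z-interval: n = z*²p̂(1-p̂)/E²

n = 1.645² × 0.42 × 0.58 / 0.065²
  = 2.706025 × 0.2436 / 0.004225
  = 156.0208

Round up to the nearest whole number: n = 157

157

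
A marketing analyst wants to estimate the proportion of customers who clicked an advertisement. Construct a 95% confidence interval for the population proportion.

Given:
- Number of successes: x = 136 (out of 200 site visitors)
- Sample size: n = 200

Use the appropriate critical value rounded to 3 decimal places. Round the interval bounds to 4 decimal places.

Sample proportion: p̂ = 136/200 = 0.6800000

Check conditions for normal approximation:
  np̂ = 136 ≥ 10 ✓
  n(1-p̂) = 64 ≥ 10 ✓

The sample is large enough, so use a z-interval (normal approximation) for the proportion.

For 95% confidence, z* = 1.96 (from standard normal table)

Standard error: SE = √(p̂(1-p̂)/n) = √(0.6800000×0.3200000/200) = 0.032984845

Margin of error: E = z* × SE = 1.96 × 0.032984845 = 0.0646503

Z-interval: p̂ ± E = 0.6800000 ± 0.0646503 = (0.6153497, 0.7446503)

Rounded to 4 decimal places:

(0.6153, 0.7447)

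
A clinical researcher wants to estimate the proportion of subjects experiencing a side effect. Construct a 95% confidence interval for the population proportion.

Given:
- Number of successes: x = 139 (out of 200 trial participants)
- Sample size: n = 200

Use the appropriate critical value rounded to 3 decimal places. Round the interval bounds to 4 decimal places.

Sample proportion: p̂ = 139/200 = 0.695000

Check conditions for normal approximation:
  np̂ = 139 ≥ 10 ✓
  n(1-p̂) = 61 ≥ 10 ✓

The sample is large enough, so use a z-interval (normal approximation) for the proportion.

For 95% confidence, z* = 1.96 (from standard normal table)

Standard error: SE = √(p̂(1-p̂)/n) = √(0.695000×0.305000/200) = 0.03255572

Margin of error: E = z* × SE = 1.96 × 0.03255572 = 0.063809

Z-interval: p̂ ± E = 0.695000 ± 0.063809 = (0.631191, 0.758809)

Rounded to 4 decimal places:

(0.6312, 0.7588)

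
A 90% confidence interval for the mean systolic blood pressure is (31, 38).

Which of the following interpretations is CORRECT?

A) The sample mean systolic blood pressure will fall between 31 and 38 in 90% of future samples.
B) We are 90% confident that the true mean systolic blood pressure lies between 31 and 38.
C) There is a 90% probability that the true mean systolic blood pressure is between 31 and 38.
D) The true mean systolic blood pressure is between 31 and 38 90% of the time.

A confidence interval represents our confidence in the procedure, not a probability statement about the parameter.

Key concept: If we repeated this sampling process many times and computed a 90% CI each time, about 90% of those intervals would contain the true population parameter.

For this specific interval (31, 38):
- Midpoint (point estimate): 34.5
- Margin of error: 3.5

The correct interpretation is the one stating confidence that the true parameter lies in the interval — option B.

B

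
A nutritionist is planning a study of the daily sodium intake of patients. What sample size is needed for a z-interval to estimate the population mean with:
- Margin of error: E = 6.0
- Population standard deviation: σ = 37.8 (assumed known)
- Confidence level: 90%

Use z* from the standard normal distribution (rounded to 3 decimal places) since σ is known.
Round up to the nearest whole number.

Using z* since population σ is known (z-interval formula).

For 90% confidence, z* = 1.645 (from standard normal table)

Sample size formula for z-interval: n = (z*σ/E)²

n = (1.645 × 37.8 / 6.0)²
  = (10.363500)²
  = 107.4021

Round up to the nearest whole number: n = 108

108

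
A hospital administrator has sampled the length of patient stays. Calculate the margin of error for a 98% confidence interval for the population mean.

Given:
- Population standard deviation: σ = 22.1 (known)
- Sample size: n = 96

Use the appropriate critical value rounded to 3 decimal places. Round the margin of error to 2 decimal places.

The population standard deviation σ is known, so use the z-interval margin of error formula.

For 98% confidence, z* = 2.326 (from standard normal table)

Margin of error formula for z-interval: E = z* × σ/√n

E = 2.326 × 22.1/√96
  = 2.326 × 2.255572
  = 5.2465

Rounded to 2 decimal places:

5.25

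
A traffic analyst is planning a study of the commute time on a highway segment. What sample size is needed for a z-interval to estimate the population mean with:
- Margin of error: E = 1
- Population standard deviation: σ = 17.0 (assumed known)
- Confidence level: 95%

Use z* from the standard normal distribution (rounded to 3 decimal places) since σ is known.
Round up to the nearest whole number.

Using z* since population σ is known (z-interval formula).

For 95% confidence, z* = 1.96 (from standard normal table)

Sample size formula for z-interval: n = (z*σ/E)²

n = (1.96 × 17.0 / 1)²
  = (33.320000)²
  = 1110.2224

Round up to the nearest whole number: n = 1111

1111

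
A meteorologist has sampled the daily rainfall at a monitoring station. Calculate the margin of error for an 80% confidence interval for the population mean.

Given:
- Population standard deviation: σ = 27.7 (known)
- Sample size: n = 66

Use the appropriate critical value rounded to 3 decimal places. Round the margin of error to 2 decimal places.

The population standard deviation σ is known, so use the z-interval margin of error formula.

For 80% confidence, z* = 1.282 (from standard normal table)

Margin of error formula for z-interval: E = z* × σ/√n

E = 1.282 × 27.7/√66
  = 1.282 × 3.409634
  = 4.3712

Rounded to 2 decimal places:

4.37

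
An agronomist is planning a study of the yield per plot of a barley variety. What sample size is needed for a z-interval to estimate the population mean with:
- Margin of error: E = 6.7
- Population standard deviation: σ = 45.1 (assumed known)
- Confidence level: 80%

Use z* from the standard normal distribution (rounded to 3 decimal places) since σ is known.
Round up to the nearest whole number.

Using z* since population σ is known (z-interval formula).

For 80% confidence, z* = 1.282 (from standard normal table)

Sample size formula for z-interval: n = (z*σ/E)²

n = (1.282 × 45.1 / 6.7)²
  = (8.629582)²
  = 74.4697

Round up to the nearest whole number: n = 75

75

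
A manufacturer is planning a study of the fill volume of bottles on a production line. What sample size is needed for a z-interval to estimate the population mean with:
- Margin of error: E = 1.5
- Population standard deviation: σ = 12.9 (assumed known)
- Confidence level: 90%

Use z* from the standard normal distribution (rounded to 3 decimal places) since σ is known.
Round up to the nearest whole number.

Using z* since population σ is known (z-interval formula).

For 90% confidence, z* = 1.645 (from standard normal table)

Sample size formula for z-interval: n = (z*σ/E)²

n = (1.645 × 12.9 / 1.5)²
  = (14.147000)²
  = 200.1376

Round up to the nearest whole number: n = 201

201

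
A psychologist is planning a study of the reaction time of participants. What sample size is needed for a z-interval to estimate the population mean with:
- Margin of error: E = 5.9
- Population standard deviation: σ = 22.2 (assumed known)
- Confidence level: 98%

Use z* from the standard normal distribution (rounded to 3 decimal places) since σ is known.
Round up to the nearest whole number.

Using z* since population σ is known (z-interval formula).

For 98% confidence, z* = 2.326 (from standard normal table)

Sample size formula for z-interval: n = (z*σ/E)²

n = (2.326 × 22.2 / 5.9)²
  = (8.752068)²
  = 76.5987

Round up to the nearest whole number: n = 77

77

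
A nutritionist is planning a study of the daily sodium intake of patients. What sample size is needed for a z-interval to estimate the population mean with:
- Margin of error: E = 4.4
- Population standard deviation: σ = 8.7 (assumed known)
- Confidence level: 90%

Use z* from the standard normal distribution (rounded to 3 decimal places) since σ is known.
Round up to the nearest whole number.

Using z* since population σ is known (z-interval formula).

For 90% confidence, z* = 1.645 (from standard normal table)

Sample size formula for z-interval: n = (z*σ/E)²

n = (1.645 × 8.7 / 4.4)²
  = (3.252614)²
  = 10.5795

Round up to the nearest whole number: n = 11

11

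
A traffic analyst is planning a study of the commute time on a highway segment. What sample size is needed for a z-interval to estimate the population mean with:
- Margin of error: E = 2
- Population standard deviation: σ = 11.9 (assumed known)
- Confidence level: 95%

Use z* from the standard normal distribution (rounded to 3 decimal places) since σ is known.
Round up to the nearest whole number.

Using z* since population σ is known (z-interval formula).

For 95% confidence, z* = 1.96 (from standard normal table)

Sample size formula for z-interval: n = (z*σ/E)²

n = (1.96 × 11.9 / 2)²
  = (11.662000)²
  = 136.0022

Round up to the nearest whole number: n = 137

137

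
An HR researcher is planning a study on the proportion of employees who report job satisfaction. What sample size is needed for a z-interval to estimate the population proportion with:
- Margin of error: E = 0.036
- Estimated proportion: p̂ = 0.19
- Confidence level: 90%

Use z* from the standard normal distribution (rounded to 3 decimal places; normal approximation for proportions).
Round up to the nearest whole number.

Using z* for proportion z-interval (normal approximation).

For 90% confidence, z* = 1.645 (from standard normal table)

Sample size formula for proportion z-interval: n = z*²p̂(1-p̂)/E²

n = 1.645² × 0.19 × 0.81 / 0.036²
  = 2.706025 × 0.1539 / 0.001296
  = 321.3405

Round up to the nearest whole number: n = 322

322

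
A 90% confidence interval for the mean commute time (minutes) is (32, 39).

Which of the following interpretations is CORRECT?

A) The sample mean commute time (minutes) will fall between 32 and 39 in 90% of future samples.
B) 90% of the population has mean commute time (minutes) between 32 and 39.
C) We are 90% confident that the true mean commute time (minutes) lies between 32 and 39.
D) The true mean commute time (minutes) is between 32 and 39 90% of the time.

A confidence interval represents our confidence in the procedure, not a probability statement about the parameter.

Key concept: If we repeated this sampling process many times and computed a 90% CI each time, about 90% of those intervals would contain the true population parameter.

For this specific interval (32, 39):
- Midpoint (point estimate): 35.5
- Margin of error: 3.5

The correct interpretation is the one stating confidence that the true parameter lies in the interval — option C.

C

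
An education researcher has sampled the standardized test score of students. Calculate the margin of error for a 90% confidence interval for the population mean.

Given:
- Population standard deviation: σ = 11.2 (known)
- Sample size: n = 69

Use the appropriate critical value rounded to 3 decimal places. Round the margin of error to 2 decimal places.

The population standard deviation σ is known, so use the z-interval margin of error formula.

For 90% confidence, z* = 1.645 (from standard normal table)

Margin of error formula for z-interval: E = z* × σ/√n

E = 1.645 × 11.2/√69
  = 1.645 × 1.348322
  = 2.2180

Rounded to 2 decimal places:

2.22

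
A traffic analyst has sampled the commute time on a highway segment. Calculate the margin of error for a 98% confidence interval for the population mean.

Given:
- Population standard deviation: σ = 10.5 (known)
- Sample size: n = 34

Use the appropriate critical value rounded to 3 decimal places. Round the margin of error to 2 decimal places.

The population standard deviation σ is known, so use the z-interval margin of error formula.

For 98% confidence, z* = 2.326 (from standard normal table)

Margin of error formula for z-interval: E = z* × σ/√n

E = 2.326 × 10.5/√34
  = 2.326 × 1.800735
  = 4.1885

Rounded to 2 decimal places:

4.19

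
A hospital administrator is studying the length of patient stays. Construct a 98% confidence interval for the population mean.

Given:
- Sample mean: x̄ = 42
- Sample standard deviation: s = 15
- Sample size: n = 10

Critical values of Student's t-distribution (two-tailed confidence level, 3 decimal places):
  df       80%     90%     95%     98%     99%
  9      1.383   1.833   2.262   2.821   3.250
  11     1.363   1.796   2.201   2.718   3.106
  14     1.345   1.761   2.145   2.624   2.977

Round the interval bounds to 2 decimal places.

The population standard deviation σ is unknown (only the sample standard deviation s is given), so use a t-interval with df = n - 1 = 10 - 1 = 9.

For 98% confidence with df = 9, t* = 2.821 (from t-table)

Standard error: SE = s/√n = 15/√10 = 4.743416

Margin of error: E = t* × SE = 2.821 × 4.743416 = 13.3812

T-interval: x̄ ± E = 42 ± 13.3812 = (28.6188, 55.3812)

Rounded to 2 decimal places:

(28.62, 55.38)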